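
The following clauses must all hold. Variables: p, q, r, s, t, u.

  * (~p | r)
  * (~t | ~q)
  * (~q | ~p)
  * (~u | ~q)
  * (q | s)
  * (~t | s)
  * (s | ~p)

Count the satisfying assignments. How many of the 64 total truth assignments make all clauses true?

Split on q, then p.
  q=1, p=1: a clause becomes empty — 0.
  q=1, p=0: remaining (r,s,t,u) ∈ {(0,0,0,0); (0,1,0,0); (1,0,0,0); (1,1,0,0)} — 4.
  q=0, p=1: remaining (r,s,t,u) ∈ {(1,1,0,0); (1,1,0,1); (1,1,1,0); (1,1,1,1)} — 4.
  q=0, p=0: forces s=1; r, t, u free → 2^3 = 8.
Total: 0 + 4 + 4 + 8 = 16.

16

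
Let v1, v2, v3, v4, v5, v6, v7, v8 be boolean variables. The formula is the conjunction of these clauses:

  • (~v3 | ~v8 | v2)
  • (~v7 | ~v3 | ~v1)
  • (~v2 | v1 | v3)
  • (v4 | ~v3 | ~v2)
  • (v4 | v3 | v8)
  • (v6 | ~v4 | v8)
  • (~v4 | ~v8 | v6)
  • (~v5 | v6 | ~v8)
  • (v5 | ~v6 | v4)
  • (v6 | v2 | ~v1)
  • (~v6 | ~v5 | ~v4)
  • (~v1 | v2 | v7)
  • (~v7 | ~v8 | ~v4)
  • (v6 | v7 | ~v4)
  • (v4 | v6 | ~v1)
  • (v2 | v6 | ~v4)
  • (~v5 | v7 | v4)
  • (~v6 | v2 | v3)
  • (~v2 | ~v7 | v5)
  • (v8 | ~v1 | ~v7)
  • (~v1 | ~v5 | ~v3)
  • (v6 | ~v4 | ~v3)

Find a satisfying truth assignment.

v1 = False, v2 = False, v3 = False, v4 = False, v5 = False, v6 = False, v7 = False, v8 = True

Check each clause:
  1. (~v3 | v2 | ~v8) — ~v3 is true.
  2. (~v7 | ~v1 | ~v3) — ~v7 is true.
  3. (~v2 | v3 | v1) — ~v2 is true.
  4. (~v2 | ~v3 | v4) — ~v3 is true.
  5. (v8 | v3 | v4) — v8 is true.
  6. (v8 | v6 | ~v4) — v8 is true.
  7. (~v4 | v6 | ~v8) — ~v4 is true.
  8. (v6 | ~v8 | ~v5) — ~v5 is true.
  9. (v4 | ~v6 | v5) — ~v6 is true.
  10. (v2 | v6 | ~v1) — ~v1 is true.
  11. (~v5 | ~v4 | ~v6) — ~v6 is true.
  12. (v7 | v2 | ~v1) — ~v1 is true.
  13. (~v8 | ~v4 | ~v7) — ~v7 is true.
  14. (v6 | v7 | ~v4) — ~v4 is true.
  15. (~v1 | v6 | v4) — ~v1 is true.
  16. (v2 | ~v4 | v6) — ~v4 is true.
  17. (v7 | v4 | ~v5) — ~v5 is true.
  18. (v2 | ~v6 | v3) — ~v6 is true.
  19. (~v2 | v5 | ~v7) — ~v7 is true.
  20. (v8 | ~v1 | ~v7) — v8 is true.
  21. (~v3 | ~v1 | ~v5) — ~v5 is true.
  22. (~v3 | v6 | ~v4) — ~v4 is true.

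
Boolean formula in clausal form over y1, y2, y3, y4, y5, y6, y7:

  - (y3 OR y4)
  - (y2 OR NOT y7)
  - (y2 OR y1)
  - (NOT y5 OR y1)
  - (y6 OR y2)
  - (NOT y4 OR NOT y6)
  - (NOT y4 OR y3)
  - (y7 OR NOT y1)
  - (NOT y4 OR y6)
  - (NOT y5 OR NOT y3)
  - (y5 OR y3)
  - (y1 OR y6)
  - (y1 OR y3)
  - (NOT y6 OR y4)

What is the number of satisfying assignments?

1

Satisfying assignments:
  y1=1 y2=1 y3=1 y4=0 y5=0 y6=0 y7=1
Count: 1.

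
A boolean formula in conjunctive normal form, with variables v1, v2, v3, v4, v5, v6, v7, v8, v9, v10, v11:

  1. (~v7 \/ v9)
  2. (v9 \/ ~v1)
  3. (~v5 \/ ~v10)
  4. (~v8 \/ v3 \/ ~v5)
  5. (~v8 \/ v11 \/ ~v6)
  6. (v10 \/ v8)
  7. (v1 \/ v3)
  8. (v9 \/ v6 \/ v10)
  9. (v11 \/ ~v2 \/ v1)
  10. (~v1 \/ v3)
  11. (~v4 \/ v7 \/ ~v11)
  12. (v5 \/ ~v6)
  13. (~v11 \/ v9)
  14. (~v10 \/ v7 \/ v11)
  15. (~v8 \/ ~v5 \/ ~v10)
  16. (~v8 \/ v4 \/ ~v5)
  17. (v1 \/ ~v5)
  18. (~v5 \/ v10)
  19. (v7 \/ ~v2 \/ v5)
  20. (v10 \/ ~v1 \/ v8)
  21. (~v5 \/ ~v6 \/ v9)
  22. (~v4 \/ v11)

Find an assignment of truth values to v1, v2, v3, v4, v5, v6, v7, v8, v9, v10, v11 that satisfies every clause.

v1=1  v2=1  v3=1  v4=0  v5=0  v6=0  v7=1  v8=1  v9=1  v10=0  v11=0

Check each clause:
  1. (v9 \/ ~v7) — v9 is true.
  2. (v9 \/ ~v1) — v9 is true.
  3. (~v5 \/ ~v10) — ~v5 is true.
  4. (~v8 \/ v3 \/ ~v5) — v3 is true.
  5. (~v6 \/ v11 \/ ~v8) — ~v6 is true.
  6. (v10 \/ v8) — v8 is true.
  7. (v3 \/ v1) — v1 is true.
  8. (v9 \/ v10 \/ v6) — v9 is true.
  9. (~v2 \/ v1 \/ v11) — v1 is true.
  10. (v3 \/ ~v1) — v3 is true.
  11. (~v11 \/ v7 \/ ~v4) — ~v4 is true.
  12. (v5 \/ ~v6) — ~v6 is true.
  13. (~v11 \/ v9) — v9 is true.
  14. (v11 \/ v7 \/ ~v10) — ~v10 is true.
  15. (~v10 \/ ~v5 \/ ~v8) — ~v5 is true.
  16. (~v8 \/ v4 \/ ~v5) — ~v5 is true.
  17. (~v5 \/ v1) — v1 is true.
  18. (~v5 \/ v10) — ~v5 is true.
  19. (v5 \/ v7 \/ ~v2) — v7 is true.
  20. (~v1 \/ v10 \/ v8) — v8 is true.
  21. (~v6 \/ v9 \/ ~v5) — v9 is true.
  22. (~v4 \/ v11) — ~v4 is true.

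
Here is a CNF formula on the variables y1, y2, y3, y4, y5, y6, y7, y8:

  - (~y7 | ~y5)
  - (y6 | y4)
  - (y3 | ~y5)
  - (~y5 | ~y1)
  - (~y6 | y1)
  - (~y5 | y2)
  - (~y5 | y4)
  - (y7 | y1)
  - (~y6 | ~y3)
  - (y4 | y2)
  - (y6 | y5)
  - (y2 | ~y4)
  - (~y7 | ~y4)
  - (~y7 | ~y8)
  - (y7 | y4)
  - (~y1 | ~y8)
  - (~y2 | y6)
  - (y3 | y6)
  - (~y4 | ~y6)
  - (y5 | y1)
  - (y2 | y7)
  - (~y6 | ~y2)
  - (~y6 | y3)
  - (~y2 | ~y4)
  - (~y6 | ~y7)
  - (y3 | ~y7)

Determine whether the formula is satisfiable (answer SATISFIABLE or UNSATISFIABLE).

UNSATISFIABLE

y6 = True:
  propagation gives y1=True, y5=False, y3=False; an empty clause results — contradiction.
y6 = False:
  propagation gives y4=True, y5=True, y7=False, y3=True; an empty clause results — contradiction.
Every branch closes, so no satisfying assignment exists.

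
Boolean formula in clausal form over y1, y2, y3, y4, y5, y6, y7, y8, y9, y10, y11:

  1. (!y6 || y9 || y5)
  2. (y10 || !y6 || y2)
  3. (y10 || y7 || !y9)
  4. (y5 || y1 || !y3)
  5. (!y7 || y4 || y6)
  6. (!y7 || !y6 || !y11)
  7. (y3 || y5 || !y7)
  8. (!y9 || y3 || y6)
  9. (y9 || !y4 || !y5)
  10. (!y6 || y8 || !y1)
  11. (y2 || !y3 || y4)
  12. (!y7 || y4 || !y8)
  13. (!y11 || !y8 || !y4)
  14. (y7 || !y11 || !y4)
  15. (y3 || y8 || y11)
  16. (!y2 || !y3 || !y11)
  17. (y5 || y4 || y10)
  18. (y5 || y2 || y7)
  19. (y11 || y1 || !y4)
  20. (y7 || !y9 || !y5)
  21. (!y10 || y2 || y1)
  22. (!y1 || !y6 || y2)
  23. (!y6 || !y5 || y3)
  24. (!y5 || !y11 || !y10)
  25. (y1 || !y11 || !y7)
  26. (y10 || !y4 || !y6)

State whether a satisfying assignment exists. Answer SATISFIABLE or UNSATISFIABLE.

Branch on y1: take y1 = True.
Branch on y2: take y2 = True.
Set y3 = True and propagate.
  then y11 is forced to False.
For the remaining variables, y4 = True, y5 = False, y6 = False, y7 = True, y8 = True, y9 = True, y10 = True works.
So y1=True, y2=True, y3=True, y4=True, y5=False, y6=False, y7=True, y8=True, y9=True, y10=True, y11=False is a satisfying assignment.

SATISFIABLE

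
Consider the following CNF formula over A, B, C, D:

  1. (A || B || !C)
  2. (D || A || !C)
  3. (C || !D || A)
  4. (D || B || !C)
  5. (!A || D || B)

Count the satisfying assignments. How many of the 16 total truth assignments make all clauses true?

9

Split on A, then C.
  A=T, C=T: remaining (B,D) ∈ {(F,T); (T,F); (T,T)} — 3.
  A=T, C=F: remaining (B,D) ∈ {(F,T); (T,F); (T,T)} — 3.
  A=F, C=T: remaining (B,D) ∈ {(T,T)} — 1.
  A=F, C=F: remaining (B,D) ∈ {(F,F); (T,F)} — 2.
Total: 3 + 3 + 1 + 2 = 9.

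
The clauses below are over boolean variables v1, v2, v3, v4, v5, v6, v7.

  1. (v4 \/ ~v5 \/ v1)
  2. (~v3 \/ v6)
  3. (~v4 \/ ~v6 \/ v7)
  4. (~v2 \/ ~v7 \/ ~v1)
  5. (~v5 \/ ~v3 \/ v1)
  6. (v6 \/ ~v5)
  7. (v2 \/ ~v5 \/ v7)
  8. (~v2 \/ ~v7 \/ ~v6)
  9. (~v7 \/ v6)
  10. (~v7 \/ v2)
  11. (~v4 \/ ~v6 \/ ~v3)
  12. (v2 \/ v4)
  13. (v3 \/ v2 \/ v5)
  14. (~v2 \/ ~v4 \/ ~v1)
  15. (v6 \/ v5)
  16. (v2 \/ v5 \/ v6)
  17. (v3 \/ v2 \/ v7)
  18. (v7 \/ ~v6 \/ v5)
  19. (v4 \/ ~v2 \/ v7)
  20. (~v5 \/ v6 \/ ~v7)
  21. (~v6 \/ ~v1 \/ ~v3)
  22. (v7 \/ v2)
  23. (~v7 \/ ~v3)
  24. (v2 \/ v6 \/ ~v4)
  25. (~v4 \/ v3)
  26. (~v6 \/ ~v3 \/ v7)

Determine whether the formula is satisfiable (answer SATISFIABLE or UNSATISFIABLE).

UNSATISFIABLE

v6 = True:
  v7 = True:
    propagation gives v2=False; an empty clause results — contradiction.
  v7 = False:
    propagation gives v4=False, v2=True; an empty clause results — contradiction.
v6 = False:
  propagation gives v3=False, v5=False; an empty clause results — contradiction.
Every branch closes, so no satisfying assignment exists.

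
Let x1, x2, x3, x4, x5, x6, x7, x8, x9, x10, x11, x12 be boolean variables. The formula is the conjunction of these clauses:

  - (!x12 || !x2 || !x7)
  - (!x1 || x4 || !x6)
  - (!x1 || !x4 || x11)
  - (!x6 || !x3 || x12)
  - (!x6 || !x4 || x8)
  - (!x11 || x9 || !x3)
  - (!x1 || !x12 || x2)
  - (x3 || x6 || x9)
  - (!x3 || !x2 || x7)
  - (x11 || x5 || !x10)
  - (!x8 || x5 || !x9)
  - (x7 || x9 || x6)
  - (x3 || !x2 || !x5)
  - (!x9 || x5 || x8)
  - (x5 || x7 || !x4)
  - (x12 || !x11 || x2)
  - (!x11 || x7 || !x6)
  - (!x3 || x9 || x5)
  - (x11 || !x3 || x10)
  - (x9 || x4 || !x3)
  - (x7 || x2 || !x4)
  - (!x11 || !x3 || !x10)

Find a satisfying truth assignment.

x1 = F  x2 = F  x3 = F  x4 = F  x5 = T  x6 = T  x7 = T  x8 = F  x9 = F  x10 = F  x11 = F  x12 = T

x1 occurs only negated in the remaining clauses — set x1 = False.
Try x2 = False.
For the remaining variables, x3 = False, x4 = False, x5 = True, x6 = True, x7 = True, x8 = False, x9 = False, x10 = False, x11 = False, x12 = True works.
Every clause has at least one true literal under this assignment.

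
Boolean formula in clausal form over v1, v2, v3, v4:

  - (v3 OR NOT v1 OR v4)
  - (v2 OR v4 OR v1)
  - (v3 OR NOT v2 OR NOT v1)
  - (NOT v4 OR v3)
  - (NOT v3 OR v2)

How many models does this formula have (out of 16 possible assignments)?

5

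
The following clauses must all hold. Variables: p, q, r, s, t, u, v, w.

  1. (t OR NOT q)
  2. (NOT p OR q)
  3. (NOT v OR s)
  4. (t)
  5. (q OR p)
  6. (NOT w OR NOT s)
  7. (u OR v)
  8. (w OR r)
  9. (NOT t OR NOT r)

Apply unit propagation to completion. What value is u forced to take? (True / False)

True

(t) stands alone — t = True.
In (NOT t OR NOT r), NOT t is now false; NOT r must hold, so r = False.
In (w OR r), r is now false; w must hold, so w = True.
In (NOT s OR NOT w), NOT w is now false; NOT s must hold, so s = False.
(NOT v OR s): since s = False, the clause reduces to (NOT v). v = False.
(v OR u): since v = False, the clause reduces to (u). u = True.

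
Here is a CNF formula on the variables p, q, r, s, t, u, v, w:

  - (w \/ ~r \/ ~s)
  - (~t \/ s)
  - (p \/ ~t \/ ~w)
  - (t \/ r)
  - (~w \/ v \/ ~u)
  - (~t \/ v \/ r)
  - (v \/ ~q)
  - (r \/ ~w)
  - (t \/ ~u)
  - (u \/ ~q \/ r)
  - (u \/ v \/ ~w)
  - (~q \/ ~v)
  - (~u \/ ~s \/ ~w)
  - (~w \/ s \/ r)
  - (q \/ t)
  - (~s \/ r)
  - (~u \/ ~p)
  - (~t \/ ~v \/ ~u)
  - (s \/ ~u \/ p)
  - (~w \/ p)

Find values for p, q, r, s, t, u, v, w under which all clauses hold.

Set p = True and propagate.
  then u is forced to False.
Try q = False.
  then t is forced to True.
  then s is forced to True.
  then r is forced to True.
  then w is forced to True.
  then v is forced to True.
Check each clause:
  1. (~r \/ ~s \/ w) — w is true.
  2. (s \/ ~t) — s is true.
  3. (~t \/ ~w \/ p) — p is true.
  4. (r \/ t) — r is true.
  5. (~u \/ v \/ ~w) — ~u is true.
  6. (v \/ r \/ ~t) — r is true.
  7. (v \/ ~q) — ~q is true.
  8. (r \/ ~w) — r is true.
  9. (t \/ ~u) — ~u is true.
  10. (~q \/ r \/ u) — r is true.
  11. (~w \/ v \/ u) — v is true.
  12. (~q \/ ~v) — ~q is true.
  13. (~u \/ ~w \/ ~s) — ~u is true.
  14. (~w \/ r \/ s) — r is true.
  15. (q \/ t) — t is true.
  16. (~s \/ r) — r is true.
  17. (~u \/ ~p) — ~u is true.
  18. (~v \/ ~u \/ ~t) — ~u is true.
  19. (p \/ ~u \/ s) — p is true.
  20. (p \/ ~w) — p is true.

p=T, q=F, r=T, s=T, t=T, u=F, v=T, w=T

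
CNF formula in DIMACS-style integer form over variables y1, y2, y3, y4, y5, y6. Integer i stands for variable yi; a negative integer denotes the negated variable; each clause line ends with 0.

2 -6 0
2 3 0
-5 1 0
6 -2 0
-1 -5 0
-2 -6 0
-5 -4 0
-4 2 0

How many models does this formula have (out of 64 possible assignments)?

2

The models are:
  y1=0 y2=0 y3=1 y4=0 y5=0 y6=0
  y1=1 y2=0 y3=1 y4=0 y5=0 y6=0
Count: 2.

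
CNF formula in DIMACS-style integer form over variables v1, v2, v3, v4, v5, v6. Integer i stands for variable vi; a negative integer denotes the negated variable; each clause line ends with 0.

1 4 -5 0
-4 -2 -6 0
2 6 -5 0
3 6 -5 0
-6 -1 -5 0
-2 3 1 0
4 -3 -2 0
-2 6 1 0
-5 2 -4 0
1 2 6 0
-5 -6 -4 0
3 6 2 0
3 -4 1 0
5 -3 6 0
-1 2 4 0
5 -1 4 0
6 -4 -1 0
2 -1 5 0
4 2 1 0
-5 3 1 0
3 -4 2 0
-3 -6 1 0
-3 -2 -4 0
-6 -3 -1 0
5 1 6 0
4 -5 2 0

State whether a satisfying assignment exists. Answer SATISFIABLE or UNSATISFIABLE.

UNSATISFIABLE

v1 = True:
  v2 = True:
    v6 = True:
      propagation gives v4=False, v5=False; contradiction.
    v6 = False:
      propagation gives v4=False, v3=False, v5=False; contradiction.
  v2 = False:
    propagation gives v4=True, v5=False; an empty clause results — contradiction.
v1 = False:
  v2 = True:
    propagation gives v3=True, v4=True; an empty clause results — contradiction.
  v2 = False:
    propagation gives v6=True, v4=True, v5=False, v3=True; an empty clause results — contradiction.
Every branch closes, so no satisfying assignment exists.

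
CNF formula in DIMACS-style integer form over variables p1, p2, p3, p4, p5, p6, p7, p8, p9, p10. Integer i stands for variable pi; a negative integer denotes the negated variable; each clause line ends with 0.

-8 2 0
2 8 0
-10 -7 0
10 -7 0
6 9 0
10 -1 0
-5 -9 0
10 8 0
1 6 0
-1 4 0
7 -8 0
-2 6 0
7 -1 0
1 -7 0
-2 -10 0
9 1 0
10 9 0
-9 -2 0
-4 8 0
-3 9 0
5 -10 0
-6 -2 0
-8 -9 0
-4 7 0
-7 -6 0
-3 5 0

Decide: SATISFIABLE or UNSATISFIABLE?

UNSATISFIABLE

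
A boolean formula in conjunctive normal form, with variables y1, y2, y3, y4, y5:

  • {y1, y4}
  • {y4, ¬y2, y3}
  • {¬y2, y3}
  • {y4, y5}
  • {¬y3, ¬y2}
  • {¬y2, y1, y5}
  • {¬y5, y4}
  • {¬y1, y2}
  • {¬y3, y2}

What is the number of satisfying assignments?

2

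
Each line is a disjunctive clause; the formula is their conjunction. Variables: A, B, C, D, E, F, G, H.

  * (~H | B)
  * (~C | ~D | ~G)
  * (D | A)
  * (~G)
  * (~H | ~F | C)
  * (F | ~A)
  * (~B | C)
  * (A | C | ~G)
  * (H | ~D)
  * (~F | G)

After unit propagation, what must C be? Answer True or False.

True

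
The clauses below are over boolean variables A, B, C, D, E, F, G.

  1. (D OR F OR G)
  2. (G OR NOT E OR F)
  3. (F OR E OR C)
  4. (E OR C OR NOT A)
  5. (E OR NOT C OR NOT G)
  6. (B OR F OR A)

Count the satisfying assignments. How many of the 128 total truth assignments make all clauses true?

63

Case analysis on E and F:
  E=T, F=T: A, B, C, D, G free → 2^5 = 32.
  E=T, F=F: C, D free; 3 ways for (A,B,G) × 2^2 = 12.
  E=F, F=T: B, D free; 4 ways for (A,C,G) × 2^2 = 16.
  E=F, F=F: remaining (A,B,C,D,G) ∈ {(F,T,T,T,F); (T,F,T,T,F); (T,T,T,T,F)} — 3.
Total: 32 + 12 + 16 + 3 = 63.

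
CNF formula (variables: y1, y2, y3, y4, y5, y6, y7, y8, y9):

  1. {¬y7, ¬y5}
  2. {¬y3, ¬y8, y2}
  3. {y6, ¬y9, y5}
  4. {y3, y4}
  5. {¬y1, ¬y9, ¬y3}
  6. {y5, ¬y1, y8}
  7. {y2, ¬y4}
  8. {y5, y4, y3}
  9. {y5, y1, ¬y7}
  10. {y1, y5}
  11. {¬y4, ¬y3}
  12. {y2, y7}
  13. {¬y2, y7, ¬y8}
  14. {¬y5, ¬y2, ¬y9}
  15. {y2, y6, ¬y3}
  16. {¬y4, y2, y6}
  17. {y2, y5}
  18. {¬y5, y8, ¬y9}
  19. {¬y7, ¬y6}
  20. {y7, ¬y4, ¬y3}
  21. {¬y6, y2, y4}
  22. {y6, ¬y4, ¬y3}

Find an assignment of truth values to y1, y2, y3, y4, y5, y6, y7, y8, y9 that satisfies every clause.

y9 occurs only negated in the remaining clauses — set y9 = False.
Branch on y1: take y1 = True.
For the remaining variables, y2 = True, y3 = False, y4 = True, y5 = True, y6 = True, y7 = False, y8 = False works.
Every clause has at least one true literal under this assignment.
Check each clause:
  1. {¬y7, ¬y5} — ¬y7 is true.
  2. {y2, ¬y3, ¬y8} — ¬y8 is true.
  3. {y6, y5, ¬y9} — y5 is true.
  4. {y3, y4} — y4 is true.
  5. {¬y9, ¬y1, ¬y3} — ¬y3 is true.
  6. {y5, ¬y1, y8} — y5 is true.
  7. {y2, ¬y4} — y2 is true.
  8. {y5, y3, y4} — y4 is true.
  9. {y1, y5, ¬y7} — y1 is true.
  10. {y5, y1} — y1 is true.
  11. {¬y3, ¬y4} — ¬y3 is true.
  12. {y2, y7} — y2 is true.
  13. {¬y8, y7, ¬y2} — ¬y8 is true.
  14. {¬y2, ¬y5, ¬y9} — ¬y9 is true.
  15. {y2, ¬y3, y6} — y2 is true.
  16. {y6, y2, ¬y4} — y2 is true.
  17. {y5, y2} — y2 is true.
  18. {¬y9, y8, ¬y5} — ¬y9 is true.
  19. {¬y6, ¬y7} — ¬y7 is true.
  20. {¬y4, y7, ¬y3} — ¬y3 is true.
  21. {y4, ¬y6, y2} — y2 is true.
  22. {y6, ¬y3, ¬y4} — ¬y3 is true.

y1 = T, y2 = T, y3 = F, y4 = T, y5 = T, y6 = T, y7 = F, y8 = F, y9 = F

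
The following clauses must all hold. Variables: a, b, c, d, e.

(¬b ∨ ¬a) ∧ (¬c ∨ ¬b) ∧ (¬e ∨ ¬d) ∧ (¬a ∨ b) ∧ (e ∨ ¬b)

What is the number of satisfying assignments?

Case analysis on b and a:
  b=1, a=1: a clause becomes empty — 0.
  b=1, a=0: remaining (c,d,e) ∈ {(0,0,1)} — 1.
  b=0, a=1: a clause becomes empty — 0.
  b=0, a=0: c free; 3 ways for (d,e) × 2^1 = 6.
Total: 0 + 1 + 0 + 6 = 7.

7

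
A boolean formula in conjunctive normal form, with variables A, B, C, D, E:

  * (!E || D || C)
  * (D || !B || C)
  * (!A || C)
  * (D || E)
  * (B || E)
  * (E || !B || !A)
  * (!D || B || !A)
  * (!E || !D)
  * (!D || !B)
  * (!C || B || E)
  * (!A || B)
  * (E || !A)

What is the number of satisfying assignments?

Satisfying assignments:
  A=F B=F C=T D=F E=T
  A=F B=T C=T D=F E=T
  A=T B=T C=T D=F E=T
Count: 3.

3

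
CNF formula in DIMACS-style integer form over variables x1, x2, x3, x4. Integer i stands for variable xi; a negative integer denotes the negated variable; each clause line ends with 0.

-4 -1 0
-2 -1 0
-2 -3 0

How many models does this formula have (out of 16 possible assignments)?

8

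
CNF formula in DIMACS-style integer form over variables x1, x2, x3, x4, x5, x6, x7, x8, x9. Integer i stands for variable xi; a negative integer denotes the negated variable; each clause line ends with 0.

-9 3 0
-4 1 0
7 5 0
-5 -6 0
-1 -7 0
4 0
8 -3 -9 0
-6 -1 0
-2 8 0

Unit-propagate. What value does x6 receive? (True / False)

False

(x4) is a unit clause: x4 = True.
From (!x4 || x1) and x4 = True: x1 = True.
In (!x7 || !x1), !x1 is now false; !x7 must hold, so x7 = False.
(x7 || x5): since x7 = False, the clause reduces to (x5). x5 = True.
From (!x6 || !x5) and x5 = True: x6 = False.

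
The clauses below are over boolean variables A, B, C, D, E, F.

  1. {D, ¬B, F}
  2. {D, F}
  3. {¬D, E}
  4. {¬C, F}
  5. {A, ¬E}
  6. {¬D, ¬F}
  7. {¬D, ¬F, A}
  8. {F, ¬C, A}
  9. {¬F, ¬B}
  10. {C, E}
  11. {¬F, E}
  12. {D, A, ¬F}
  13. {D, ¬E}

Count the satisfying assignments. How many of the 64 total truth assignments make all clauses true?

2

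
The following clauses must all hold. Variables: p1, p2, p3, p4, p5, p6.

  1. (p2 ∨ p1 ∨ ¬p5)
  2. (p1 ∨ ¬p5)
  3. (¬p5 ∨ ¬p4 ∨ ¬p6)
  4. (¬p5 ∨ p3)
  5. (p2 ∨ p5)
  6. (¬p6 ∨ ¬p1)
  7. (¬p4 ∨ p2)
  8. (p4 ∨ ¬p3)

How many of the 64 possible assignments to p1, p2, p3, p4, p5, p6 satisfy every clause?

10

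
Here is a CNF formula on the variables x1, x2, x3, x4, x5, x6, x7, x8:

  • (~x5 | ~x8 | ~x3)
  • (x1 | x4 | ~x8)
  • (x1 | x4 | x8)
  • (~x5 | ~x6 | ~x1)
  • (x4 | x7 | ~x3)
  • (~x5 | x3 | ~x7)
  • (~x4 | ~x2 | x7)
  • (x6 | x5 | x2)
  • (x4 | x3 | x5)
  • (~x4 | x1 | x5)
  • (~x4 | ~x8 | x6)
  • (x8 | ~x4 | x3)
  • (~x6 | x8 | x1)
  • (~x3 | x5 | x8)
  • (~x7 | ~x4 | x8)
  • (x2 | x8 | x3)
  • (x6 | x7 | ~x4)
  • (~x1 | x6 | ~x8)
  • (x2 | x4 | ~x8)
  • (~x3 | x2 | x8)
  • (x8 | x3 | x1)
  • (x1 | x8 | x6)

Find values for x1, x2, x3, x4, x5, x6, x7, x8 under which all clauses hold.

x1=T  x2=F  x3=F  x4=T  x5=F  x6=T  x7=T  x8=T

Branch on x1: take x1 = True.
Set x2 = False and propagate.
The remaining clauses are satisfied by x3 = False, x4 = True, x5 = False, x6 = True, x7 = True, x8 = True.
Every clause has at least one true literal under this assignment.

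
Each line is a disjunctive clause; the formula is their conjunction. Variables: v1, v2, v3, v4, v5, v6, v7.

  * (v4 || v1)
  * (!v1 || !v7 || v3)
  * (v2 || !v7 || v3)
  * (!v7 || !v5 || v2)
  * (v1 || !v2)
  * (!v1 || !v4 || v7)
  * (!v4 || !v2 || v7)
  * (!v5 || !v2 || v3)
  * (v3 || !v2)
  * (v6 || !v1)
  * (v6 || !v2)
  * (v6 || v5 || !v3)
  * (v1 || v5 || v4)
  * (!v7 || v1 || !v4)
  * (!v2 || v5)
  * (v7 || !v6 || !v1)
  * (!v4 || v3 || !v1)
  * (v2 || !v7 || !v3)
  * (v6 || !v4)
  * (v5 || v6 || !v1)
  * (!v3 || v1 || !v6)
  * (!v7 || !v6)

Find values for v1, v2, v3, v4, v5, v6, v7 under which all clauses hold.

Branch on v1: take v1 = False.
  then v4 is forced to True.
  then v2 is forced to False.
  then v7 is forced to False.
  then v6 is forced to True.
  then v3 is forced to False.
v5 is now unconstrained; take v5 = True.

v1 = 0  v2 = 0  v3 = 0  v4 = 1  v5 = 1  v6 = 1  v7 = 0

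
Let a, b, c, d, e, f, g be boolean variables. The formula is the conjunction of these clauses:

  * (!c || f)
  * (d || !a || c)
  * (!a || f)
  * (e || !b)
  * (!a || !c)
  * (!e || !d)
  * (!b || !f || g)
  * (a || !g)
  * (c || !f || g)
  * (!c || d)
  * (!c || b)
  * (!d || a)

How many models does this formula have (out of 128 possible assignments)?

4

Satisfying assignments:
  a=0 b=0 c=0 d=0 e=0 f=0 g=0
  a=0 b=0 c=0 d=0 e=1 f=0 g=0
  a=0 b=1 c=0 d=0 e=1 f=0 g=0
  a=1 b=0 c=0 d=1 e=0 f=1 g=1
Count: 4.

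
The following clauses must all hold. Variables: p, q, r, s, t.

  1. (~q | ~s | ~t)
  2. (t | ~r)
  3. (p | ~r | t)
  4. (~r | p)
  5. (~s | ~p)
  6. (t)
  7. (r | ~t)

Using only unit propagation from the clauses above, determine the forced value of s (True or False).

Unit clause (t) sets t = True.
(~t | r) with t = True leaves only r, so r = True.
From (~r | p) and r = True: p = True.
In (~s | ~p), ~p is now false; ~s must hold, so s = False.

False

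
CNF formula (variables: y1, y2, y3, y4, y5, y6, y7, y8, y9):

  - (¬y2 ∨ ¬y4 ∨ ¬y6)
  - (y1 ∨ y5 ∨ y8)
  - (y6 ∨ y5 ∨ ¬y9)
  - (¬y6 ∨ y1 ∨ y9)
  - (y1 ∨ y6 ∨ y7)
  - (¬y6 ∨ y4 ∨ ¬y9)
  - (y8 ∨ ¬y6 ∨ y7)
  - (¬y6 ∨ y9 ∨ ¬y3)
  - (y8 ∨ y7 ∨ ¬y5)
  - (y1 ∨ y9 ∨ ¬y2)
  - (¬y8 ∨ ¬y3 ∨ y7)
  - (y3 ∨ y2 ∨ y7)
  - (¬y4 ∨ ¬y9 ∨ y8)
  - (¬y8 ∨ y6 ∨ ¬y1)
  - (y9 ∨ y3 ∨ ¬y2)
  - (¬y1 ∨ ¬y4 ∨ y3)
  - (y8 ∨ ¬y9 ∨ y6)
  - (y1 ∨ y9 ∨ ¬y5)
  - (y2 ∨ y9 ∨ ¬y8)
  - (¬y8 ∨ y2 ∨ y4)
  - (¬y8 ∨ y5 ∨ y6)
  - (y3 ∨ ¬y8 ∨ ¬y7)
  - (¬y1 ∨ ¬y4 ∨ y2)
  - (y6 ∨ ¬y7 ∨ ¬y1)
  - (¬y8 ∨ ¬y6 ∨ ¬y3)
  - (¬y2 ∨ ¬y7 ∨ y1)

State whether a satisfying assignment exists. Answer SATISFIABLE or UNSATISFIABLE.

SATISFIABLE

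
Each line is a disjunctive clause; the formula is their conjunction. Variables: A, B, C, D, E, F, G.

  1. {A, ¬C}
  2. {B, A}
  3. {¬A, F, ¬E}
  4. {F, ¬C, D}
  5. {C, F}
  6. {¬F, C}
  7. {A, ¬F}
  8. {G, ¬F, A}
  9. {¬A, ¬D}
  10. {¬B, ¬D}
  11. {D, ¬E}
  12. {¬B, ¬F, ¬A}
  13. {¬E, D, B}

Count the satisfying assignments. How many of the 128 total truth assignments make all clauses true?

2

The models are:
  A=T B=F C=T D=F E=F F=T G=F
  A=T B=F C=T D=F E=F F=T G=T
That's 2 in total.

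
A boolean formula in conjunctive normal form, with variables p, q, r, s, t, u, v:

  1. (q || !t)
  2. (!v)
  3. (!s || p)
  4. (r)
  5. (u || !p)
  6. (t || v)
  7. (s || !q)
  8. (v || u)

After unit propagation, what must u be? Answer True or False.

(!v) stands alone — v = False.
(r) stands alone — r = True.
In (t || v), v is now false; t must hold, so t = True.
In (q || !t), !t is now false; q must hold, so q = True.
(!q || s): since q = True, the clause reduces to (s). s = True.
(!s || p): since s = True, the clause reduces to (p). p = True.
(!p || u) with p = True leaves only u, so u = True.

True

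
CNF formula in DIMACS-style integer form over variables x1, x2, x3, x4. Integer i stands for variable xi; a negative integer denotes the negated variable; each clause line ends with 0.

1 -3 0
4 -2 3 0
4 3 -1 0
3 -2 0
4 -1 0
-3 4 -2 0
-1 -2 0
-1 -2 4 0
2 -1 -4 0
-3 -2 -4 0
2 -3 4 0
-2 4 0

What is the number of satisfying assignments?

2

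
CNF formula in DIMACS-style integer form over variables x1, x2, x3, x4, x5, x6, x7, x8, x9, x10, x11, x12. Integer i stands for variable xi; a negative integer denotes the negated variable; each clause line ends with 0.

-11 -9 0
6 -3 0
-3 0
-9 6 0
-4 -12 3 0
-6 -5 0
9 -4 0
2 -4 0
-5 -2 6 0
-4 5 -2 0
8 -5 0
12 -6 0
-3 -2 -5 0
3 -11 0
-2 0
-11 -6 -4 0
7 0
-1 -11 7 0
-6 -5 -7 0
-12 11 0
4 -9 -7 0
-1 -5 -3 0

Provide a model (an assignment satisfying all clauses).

x1 = T, x2 = F, x3 = F, x4 = F, x5 = F, x6 = F, x7 = T, x8 = T, x9 = F, x10 = T, x11 = F, x12 = F

Unit propagation: (!x3) forces x3 = False.
(!x11) is a unit clause, so x11 = False.
The clause (!x2) is unit: x2 must be False.
(!x4) is a unit clause, so x4 = False.
The clause (x7) is unit: x7 must be True.
The clause (!x12) is unit: x12 must be False.
Unit propagation: (!x6) forces x6 = False.
The clause (!x9) is unit: x9 must be False.
x5 occurs only negated in the remaining clauses — set x5 = False.
Pure literal: x8 appears only positively; assign x8 = True.
x1, x10 are now unconstrained; take x1 = True, x10 = True.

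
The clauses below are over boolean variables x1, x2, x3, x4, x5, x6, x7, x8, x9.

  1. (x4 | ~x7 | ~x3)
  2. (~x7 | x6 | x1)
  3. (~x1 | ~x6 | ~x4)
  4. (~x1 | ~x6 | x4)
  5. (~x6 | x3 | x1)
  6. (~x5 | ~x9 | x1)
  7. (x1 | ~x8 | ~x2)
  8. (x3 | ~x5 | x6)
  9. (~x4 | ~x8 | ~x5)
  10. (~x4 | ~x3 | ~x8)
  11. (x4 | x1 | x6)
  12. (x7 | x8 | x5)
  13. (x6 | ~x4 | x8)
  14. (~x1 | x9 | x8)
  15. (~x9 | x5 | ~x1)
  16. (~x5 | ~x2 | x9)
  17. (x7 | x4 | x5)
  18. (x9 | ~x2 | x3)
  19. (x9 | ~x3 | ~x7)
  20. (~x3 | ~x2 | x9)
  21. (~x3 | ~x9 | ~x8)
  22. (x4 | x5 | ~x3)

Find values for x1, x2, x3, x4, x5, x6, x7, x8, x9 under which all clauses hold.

x1 = F, x2 = F, x3 = T, x4 = F, x5 = T, x6 = T, x7 = F, x8 = T, x9 = F

Check each clause:
  1. (~x3 | x4 | ~x7) — ~x7 is true.
  2. (x1 | x6 | ~x7) — ~x7 is true.
  3. (~x4 | ~x1 | ~x6) — ~x4 is true.
  4. (~x6 | ~x1 | x4) — ~x1 is true.
  5. (~x6 | x1 | x3) — x3 is true.
  6. (~x9 | x1 | ~x5) — ~x9 is true.
  7. (~x8 | x1 | ~x2) — ~x2 is true.
  8. (x3 | x6 | ~x5) — x3 is true.
  9. (~x8 | ~x5 | ~x4) — ~x4 is true.
  10. (~x4 | ~x3 | ~x8) — ~x4 is true.
  11. (x1 | x6 | x4) — x6 is true.
  12. (x8 | x7 | x5) — x8 is true.
  13. (x8 | ~x4 | x6) — x8 is true.
  14. (x8 | x9 | ~x1) — x8 is true.
  15. (x5 | ~x1 | ~x9) — x5 is true.
  16. (~x5 | x9 | ~x2) — ~x2 is true.
  17. (x4 | x5 | x7) — x5 is true.
  18. (x3 | ~x2 | x9) — x3 is true.
  19. (~x3 | x9 | ~x7) — ~x7 is true.
  20. (~x3 | x9 | ~x2) — ~x2 is true.
  21. (~x8 | ~x3 | ~x9) — ~x9 is true.
  22. (x4 | x5 | ~x3) — x5 is true.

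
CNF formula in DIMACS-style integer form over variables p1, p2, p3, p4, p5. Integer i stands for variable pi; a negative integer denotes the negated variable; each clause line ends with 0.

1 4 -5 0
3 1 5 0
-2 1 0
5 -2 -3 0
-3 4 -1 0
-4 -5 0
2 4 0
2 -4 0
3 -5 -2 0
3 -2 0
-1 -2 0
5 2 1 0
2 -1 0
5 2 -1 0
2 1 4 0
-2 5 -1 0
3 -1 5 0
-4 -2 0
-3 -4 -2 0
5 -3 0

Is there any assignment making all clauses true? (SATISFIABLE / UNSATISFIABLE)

UNSATISFIABLE

p2 = True:
  propagation gives p1=True; an empty clause results — contradiction.
p2 = False:
  propagation gives p4=True; an empty clause results — contradiction.
Every branch closes, so no satisfying assignment exists.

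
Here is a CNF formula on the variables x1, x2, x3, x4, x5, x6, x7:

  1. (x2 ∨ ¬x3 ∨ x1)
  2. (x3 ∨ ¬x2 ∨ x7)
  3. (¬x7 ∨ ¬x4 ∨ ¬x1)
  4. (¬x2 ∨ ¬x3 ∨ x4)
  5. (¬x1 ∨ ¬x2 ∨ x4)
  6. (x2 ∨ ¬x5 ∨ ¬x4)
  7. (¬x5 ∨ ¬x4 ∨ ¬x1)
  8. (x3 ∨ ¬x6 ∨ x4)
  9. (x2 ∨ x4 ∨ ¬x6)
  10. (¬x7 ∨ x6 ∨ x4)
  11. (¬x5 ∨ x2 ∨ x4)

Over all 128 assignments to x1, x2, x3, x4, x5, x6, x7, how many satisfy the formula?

25

Split on x4, then x2.
  x4=1, x2=1: x6 free; 7 ways for (x1,x3,x5,x7) × 2^1 = 14.
  x4=1, x2=0: x6 free; 4 ways for (x1,x3,x5,x7) × 2^1 = 8.
  x4=0, x2=1: a clause becomes empty — 0.
  x4=0, x2=0: remaining (x1,x3,x5,x6,x7) ∈ {(0,0,0,0,0); (1,0,0,0,0); (1,1,0,0,0)} — 3.
Total: 14 + 8 + 0 + 3 = 25.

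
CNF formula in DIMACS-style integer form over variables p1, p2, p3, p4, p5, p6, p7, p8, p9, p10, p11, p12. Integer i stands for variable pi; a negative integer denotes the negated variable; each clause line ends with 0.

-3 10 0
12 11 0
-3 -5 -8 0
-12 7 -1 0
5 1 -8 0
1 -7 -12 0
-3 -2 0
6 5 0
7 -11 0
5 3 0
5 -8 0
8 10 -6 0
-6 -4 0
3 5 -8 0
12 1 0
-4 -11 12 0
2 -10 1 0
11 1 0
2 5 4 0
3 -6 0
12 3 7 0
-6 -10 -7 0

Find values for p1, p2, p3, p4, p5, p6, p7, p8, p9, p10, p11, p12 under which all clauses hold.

p1=True, p2=True, p3=False, p4=False, p5=True, p6=False, p7=True, p8=False, p9=True, p10=True, p11=False, p12=True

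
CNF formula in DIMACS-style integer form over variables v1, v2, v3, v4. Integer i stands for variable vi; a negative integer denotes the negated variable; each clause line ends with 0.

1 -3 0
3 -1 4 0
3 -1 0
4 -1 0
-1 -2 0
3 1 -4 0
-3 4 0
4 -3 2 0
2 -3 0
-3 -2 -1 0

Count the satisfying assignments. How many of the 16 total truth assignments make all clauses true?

2

Satisfying assignments:
  v1=F v2=F v3=F v4=F
  v1=F v2=T v3=F v4=F
That's 2 in total.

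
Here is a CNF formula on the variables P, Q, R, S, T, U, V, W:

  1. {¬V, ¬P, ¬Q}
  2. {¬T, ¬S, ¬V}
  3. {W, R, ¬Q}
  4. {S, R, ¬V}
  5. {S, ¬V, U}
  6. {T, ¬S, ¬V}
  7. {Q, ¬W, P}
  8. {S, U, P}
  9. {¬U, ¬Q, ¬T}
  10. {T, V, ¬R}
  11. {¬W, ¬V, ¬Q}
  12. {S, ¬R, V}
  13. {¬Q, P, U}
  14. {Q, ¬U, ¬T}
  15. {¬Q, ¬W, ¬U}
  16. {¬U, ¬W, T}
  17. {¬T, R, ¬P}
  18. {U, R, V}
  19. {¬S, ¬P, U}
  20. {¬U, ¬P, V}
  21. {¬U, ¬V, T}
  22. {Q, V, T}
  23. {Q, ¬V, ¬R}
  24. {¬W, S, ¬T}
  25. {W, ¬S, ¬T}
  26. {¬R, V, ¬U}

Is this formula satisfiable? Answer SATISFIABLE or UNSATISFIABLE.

UNSATISFIABLE

V = True:
  Q = True:
    propagation gives P=False, W=False, R=True, U=True; an empty clause results — contradiction.
  Q = False:
    propagation gives R=False, S=True, T=False; an empty clause results — contradiction.
V = False:
  U = True:
    Q = True:
      propagation gives W=True; contradiction.
    Q = False:
      propagation gives W=False, T=False; contradiction.
  U = False:
    propagation gives R=True, T=True, S=True, P=False; an empty clause results — contradiction.
Every branch closes, so no satisfying assignment exists.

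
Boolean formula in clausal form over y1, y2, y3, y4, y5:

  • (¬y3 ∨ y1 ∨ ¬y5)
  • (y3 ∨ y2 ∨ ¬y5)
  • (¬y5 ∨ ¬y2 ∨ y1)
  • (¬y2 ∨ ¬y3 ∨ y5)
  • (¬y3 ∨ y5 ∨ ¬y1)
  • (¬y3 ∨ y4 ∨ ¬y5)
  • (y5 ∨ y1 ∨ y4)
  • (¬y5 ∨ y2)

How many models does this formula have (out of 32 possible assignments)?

Case analysis on y5 and y3:
  y5=1, y3=1: remaining (y1,y2,y4) ∈ {(1,1,1)} — 1.
  y5=1, y3=0: remaining (y1,y2,y4) ∈ {(1,1,0); (1,1,1)} — 2.
  y5=0, y3=1: remaining (y1,y2,y4) ∈ {(0,0,1)} — 1.
  y5=0, y3=0: y2 free; 3 ways for (y1,y4) × 2^1 = 6.
Total: 1 + 2 + 1 + 6 = 10.

10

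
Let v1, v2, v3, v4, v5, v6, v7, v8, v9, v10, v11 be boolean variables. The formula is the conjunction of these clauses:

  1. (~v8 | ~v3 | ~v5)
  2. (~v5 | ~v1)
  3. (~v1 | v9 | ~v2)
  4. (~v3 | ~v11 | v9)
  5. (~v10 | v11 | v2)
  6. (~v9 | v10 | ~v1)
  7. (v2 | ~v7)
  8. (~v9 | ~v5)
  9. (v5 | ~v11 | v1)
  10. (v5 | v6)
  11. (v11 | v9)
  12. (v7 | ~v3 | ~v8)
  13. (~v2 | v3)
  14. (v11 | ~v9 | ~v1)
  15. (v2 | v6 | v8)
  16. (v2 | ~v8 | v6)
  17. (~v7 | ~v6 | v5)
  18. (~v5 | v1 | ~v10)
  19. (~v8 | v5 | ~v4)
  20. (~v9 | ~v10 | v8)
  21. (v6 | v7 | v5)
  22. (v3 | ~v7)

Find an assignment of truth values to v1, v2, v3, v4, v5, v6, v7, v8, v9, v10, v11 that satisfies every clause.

v1=False, v2=False, v3=False, v4=True, v5=False, v6=True, v7=False, v8=False, v9=True, v10=False, v11=False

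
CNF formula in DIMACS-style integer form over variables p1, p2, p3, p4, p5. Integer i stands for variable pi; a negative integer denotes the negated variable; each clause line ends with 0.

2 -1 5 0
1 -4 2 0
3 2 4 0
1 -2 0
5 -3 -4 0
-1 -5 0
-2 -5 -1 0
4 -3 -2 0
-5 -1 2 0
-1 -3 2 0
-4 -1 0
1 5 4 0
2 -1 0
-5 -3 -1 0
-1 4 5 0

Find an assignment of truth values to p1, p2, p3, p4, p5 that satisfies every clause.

p1=False  p2=False  p3=True  p4=False  p5=True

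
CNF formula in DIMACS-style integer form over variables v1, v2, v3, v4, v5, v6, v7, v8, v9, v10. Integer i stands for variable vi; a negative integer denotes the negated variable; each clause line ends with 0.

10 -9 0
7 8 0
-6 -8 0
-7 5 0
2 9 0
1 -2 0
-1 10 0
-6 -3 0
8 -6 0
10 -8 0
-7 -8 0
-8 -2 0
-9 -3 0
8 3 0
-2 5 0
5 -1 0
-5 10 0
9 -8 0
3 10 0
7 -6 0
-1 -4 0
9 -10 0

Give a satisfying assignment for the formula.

v1=F, v2=F, v3=F, v4=F, v5=T, v6=F, v7=F, v8=T, v9=T, v10=T

Check each clause:
  1. (!v9 || v10) — v10 is true.
  2. (v8 || v7) — v8 is true.
  3. (!v8 || !v6) — !v6 is true.
  4. (!v7 || v5) — !v7 is true.
  5. (v9 || v2) — v9 is true.
  6. (v1 || !v2) — !v2 is true.
  7. (!v1 || v10) — v10 is true.
  8. (!v3 || !v6) — !v6 is true.
  9. (v8 || !v6) — v8 is true.
  10. (v10 || !v8) — v10 is true.
  11. (!v7 || !v8) — !v7 is true.
  12. (!v2 || !v8) — !v2 is true.
  13. (!v9 || !v3) — !v3 is true.
  14. (v8 || v3) — v8 is true.
  15. (v5 || !v2) — v5 is true.
  16. (!v1 || v5) — v5 is true.
  17. (v10 || !v5) — v10 is true.
  18. (v9 || !v8) — v9 is true.
  19. (v3 || v10) — v10 is true.
  20. (v7 || !v6) — !v6 is true.
  21. (!v1 || !v4) — !v4 is true.
  22. (v9 || !v10) — v9 is true.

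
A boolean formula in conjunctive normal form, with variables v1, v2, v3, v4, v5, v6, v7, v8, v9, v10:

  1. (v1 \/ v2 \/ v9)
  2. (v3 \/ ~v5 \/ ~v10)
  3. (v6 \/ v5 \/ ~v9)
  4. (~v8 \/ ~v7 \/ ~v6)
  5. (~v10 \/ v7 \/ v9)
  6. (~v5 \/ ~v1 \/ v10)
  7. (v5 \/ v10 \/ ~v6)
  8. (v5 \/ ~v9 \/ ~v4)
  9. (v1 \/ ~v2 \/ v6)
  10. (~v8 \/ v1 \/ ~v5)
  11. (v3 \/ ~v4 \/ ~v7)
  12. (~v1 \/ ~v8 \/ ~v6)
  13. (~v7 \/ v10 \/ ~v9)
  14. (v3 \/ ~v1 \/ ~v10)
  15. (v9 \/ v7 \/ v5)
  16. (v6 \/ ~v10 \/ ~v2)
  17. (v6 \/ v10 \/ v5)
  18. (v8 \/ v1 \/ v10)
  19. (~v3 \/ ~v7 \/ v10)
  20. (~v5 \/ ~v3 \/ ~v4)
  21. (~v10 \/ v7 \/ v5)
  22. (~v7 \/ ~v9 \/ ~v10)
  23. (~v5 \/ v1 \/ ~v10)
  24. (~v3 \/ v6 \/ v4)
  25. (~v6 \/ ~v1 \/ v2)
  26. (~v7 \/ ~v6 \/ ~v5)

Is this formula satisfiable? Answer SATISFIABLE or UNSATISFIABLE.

SATISFIABLE

Try v1 = True.
Try v2 = False.
  then v6 is forced to False.
The remaining clauses are satisfied by v3 = True, v4 = True, v5 = False, v7 = True, v8 = False, v9 = False, v10 = True.
So v1 = T, v2 = F, v3 = T, v4 = T, v5 = F, v6 = F, v7 = T, v8 = F, v9 = F, v10 = T is a satisfying assignment.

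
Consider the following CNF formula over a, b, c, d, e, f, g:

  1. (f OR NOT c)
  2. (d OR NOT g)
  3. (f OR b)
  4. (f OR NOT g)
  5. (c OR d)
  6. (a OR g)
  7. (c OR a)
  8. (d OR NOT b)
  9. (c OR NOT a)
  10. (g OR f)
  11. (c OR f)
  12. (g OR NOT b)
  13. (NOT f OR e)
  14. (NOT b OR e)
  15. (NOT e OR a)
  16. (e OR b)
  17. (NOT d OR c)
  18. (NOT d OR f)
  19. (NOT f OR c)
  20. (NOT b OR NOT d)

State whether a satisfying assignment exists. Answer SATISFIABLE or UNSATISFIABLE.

Try a = True.
  then c is forced to True.
  then f is forced to True.
  then e is forced to True.
Set b = False and propagate.
For the remaining variables, d = True, g = False works.
So a=T, b=F, c=T, d=T, e=T, f=T, g=F is a satisfying assignment.

SATISFIABLE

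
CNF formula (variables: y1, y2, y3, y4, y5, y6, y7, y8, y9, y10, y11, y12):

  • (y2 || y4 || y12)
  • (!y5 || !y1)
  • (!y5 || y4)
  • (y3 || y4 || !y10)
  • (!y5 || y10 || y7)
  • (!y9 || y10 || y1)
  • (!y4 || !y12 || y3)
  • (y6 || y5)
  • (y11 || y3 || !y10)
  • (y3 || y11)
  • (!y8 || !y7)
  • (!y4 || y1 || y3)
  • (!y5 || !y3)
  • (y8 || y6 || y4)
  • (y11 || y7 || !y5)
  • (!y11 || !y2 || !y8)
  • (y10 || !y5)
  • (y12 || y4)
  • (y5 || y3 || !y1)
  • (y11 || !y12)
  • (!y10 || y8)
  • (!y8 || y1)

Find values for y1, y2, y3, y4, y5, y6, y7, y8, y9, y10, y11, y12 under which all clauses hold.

y6 occurs only positively in the remaining clauses — set y6 = True.
Branch on y1: take y1 = True.
  then y5 is forced to False.
  then y3 is forced to True.
Set y2 = False and propagate.
Try y4 = True.
The remaining clauses are satisfied by y7 = False, y8 = False, y9 = True, y10 = False, y11 = False, y12 = False.
Check each clause:
  1. (y4 || y12 || y2) — y4 is true.
  2. (!y5 || !y1) — !y5 is true.
  3. (y4 || !y5) — !y5 is true.
  4. (y3 || !y10 || y4) — y3 is true.
  5. (y7 || y10 || !y5) — !y5 is true.
  6. (!y9 || y1 || y10) — y1 is true.
  7. (!y4 || y3 || !y12) — y3 is true.
  8. (y6 || y5) — y6 is true.
  9. (y3 || !y10 || y11) — y3 is true.
  10. (y11 || y3) — y3 is true.
  11. (!y8 || !y7) — !y8 is true.
  12. (y1 || y3 || !y4) — y1 is true.
  13. (!y5 || !y3) — !y5 is true.
  14. (y6 || y4 || y8) — y4 is true.
  15. (!y5 || y11 || y7) — !y5 is true.
  16. (!y11 || !y2 || !y8) — !y8 is true.
  17. (!y5 || y10) — !y5 is true.
  18. (y12 || y4) — y4 is true.
  19. (!y1 || y5 || y3) — y3 is true.
  20. (!y12 || y11) — !y12 is true.
  21. (!y10 || y8) — !y10 is true.
  22. (y1 || !y8) — !y8 is true.

y1=True, y2=False, y3=True, y4=True, y5=False, y6=True, y7=False, y8=False, y9=True, y10=False, y11=False, y12=False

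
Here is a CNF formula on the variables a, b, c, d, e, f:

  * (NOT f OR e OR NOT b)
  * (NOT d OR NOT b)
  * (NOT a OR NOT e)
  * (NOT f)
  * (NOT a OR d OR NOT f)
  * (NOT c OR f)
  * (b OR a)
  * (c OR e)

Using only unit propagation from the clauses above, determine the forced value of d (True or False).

(NOT f) is a unit clause: f = False.
(f OR NOT c) with f = False leaves only NOT c, so c = False.
(e OR c): since c = False, the clause reduces to (e). e = True.
(NOT a OR NOT e) with e = True leaves only NOT a, so a = False.
(a OR b): since a = False, the clause reduces to (b). b = True.
In (NOT b OR NOT d), NOT b is now false; NOT d must hold, so d = False.

False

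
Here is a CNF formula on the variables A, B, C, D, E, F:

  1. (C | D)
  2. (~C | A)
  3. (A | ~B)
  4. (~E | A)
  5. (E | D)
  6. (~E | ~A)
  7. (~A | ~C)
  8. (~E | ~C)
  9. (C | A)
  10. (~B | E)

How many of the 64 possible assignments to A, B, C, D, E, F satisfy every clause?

The models are:
  A=T B=F C=F D=T E=F F=F
  A=T B=F C=F D=T E=F F=T
Count: 2.

2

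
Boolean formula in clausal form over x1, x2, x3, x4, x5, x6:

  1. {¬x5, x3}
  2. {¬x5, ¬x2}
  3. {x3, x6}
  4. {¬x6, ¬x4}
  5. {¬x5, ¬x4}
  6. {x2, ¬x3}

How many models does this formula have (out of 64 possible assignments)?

10

Split on x3, then x5.
  x3=T, x5=T: a clause becomes empty — 0.
  x3=T, x5=F: x1 free; 3 ways for (x2,x4,x6) × 2^1 = 6.
  x3=F, x5=T: a clause becomes empty — 0.
  x3=F, x5=F: remaining (x1,x2,x4,x6) ∈ {(F,F,F,T); (F,T,F,T); (T,F,F,T); (T,T,F,T)} — 4.
Total: 0 + 6 + 0 + 4 = 10.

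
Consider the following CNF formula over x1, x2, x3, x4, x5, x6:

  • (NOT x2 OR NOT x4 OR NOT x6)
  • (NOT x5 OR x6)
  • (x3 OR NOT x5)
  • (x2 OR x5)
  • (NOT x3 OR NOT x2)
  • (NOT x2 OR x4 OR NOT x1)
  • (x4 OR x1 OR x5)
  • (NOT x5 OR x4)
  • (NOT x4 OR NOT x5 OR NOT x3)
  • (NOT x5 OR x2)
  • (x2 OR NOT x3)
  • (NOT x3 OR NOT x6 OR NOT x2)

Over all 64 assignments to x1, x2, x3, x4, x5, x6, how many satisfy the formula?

2

The models are:
  x1=0 x2=1 x3=0 x4=1 x5=0 x6=0
  x1=1 x2=1 x3=0 x4=1 x5=0 x6=0
That's 2 in total.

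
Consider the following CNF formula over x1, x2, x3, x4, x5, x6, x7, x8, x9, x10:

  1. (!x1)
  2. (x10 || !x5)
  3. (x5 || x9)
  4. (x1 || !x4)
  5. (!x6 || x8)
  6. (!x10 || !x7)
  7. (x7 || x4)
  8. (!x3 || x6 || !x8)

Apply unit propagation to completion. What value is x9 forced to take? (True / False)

True

Unit clause (!x1) sets x1 = False.
(!x4 || x1): since x1 = False, the clause reduces to (!x4). x4 = False.
In (x4 || x7), x4 is now false; x7 must hold, so x7 = True.
(!x10 || !x7): since x7 = True, the clause reduces to (!x10). x10 = False.
(x10 || !x5) with x10 = False leaves only !x5, so x5 = False.
From (x5 || x9) and x5 = False: x9 = True.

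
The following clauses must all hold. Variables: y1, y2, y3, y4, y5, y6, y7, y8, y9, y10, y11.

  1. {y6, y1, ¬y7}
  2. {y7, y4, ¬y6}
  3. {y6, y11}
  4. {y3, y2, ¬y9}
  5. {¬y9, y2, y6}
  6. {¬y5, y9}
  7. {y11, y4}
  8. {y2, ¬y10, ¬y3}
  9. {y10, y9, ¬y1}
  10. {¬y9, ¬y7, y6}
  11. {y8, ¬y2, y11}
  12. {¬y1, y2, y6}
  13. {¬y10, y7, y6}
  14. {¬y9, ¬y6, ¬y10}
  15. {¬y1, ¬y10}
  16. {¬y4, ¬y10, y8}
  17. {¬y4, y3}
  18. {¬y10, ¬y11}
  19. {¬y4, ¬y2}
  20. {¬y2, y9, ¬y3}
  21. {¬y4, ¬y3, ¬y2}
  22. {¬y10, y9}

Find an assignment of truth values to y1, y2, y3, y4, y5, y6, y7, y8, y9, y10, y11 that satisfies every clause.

Pure literal: y5 appears only negated; assign y5 = False.
Branch on y1: take y1 = False.
Try y2 = False.
The remaining clauses are satisfied by y3 = True, y4 = True, y6 = True, y7 = False, y8 = False, y9 = False, y10 = False, y11 = True.
Check each clause:
  1. {y1, y6, ¬y7} — ¬y7 is true.
  2. {¬y6, y4, y7} — y4 is true.
  3. {y11, y6} — y11 is true.
  4. {¬y9, y2, y3} — y3 is true.
  5. {¬y9, y6, y2} — y6 is true.
  6. {y9, ¬y5} — ¬y5 is true.
  7. {y4, y11} — y11 is true.
  8. {¬y3, ¬y10, y2} — ¬y10 is true.
  9. {y9, y10, ¬y1} — ¬y1 is true.
  10. {y6, ¬y9, ¬y7} — ¬y7 is true.
  11. {¬y2, y8, y11} — y11 is true.
  12. {y2, y6, ¬y1} — y6 is true.
  13. {y7, y6, ¬y10} — ¬y10 is true.
  14. {¬y10, ¬y9, ¬y6} — ¬y10 is true.
  15. {¬y10, ¬y1} — ¬y1 is true.
  16. {¬y4, y8, ¬y10} — ¬y10 is true.
  17. {¬y4, y3} — y3 is true.
  18. {¬y11, ¬y10} — ¬y10 is true.
  19. {¬y2, ¬y4} — ¬y2 is true.
  20. {¬y3, ¬y2, y9} — ¬y2 is true.
  21. {¬y2, ¬y3, ¬y4} — ¬y2 is true.
  22. {¬y10, y9} — ¬y10 is true.

y1=F  y2=F  y3=T  y4=T  y5=F  y6=T  y7=F  y8=F  y9=F  y10=F  y11=T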